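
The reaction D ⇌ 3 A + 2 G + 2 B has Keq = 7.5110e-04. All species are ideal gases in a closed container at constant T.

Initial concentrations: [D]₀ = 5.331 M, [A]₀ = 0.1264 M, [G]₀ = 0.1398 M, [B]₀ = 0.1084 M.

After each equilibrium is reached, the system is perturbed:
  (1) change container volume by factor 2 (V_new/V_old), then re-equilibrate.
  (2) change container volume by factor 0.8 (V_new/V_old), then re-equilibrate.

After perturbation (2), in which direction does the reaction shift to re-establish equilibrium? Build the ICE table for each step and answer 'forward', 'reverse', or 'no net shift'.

Direction: reverse

Q₀ = 8.6997e-08 vs Keq = 7.5110e-04 ⇒ Q<K, forward
Step 1:
                   D          A          G          B
  I            5.331     0.1264     0.1398     0.1084
  C          -0.1371     0.4113     0.2742     0.2742
  E            5.194     0.5377      0.414     0.3826
  solve Keq expr → x = 0.1371; check Q = 7.5110e-04
Then change container volume by factor 2 (V_new/V_old).
Step 2:
                   D          A          G          B
  I            2.597     0.2689      0.207     0.1913
  C         -0.07639     0.2292     0.1528     0.1528
  E            2.521      0.498     0.3598     0.3441
  solve Keq expr → x = 0.07639; check Q = 7.5110e-04
Then change container volume by factor 0.8 (V_new/V_old).
Step 3:
                   D          A          G          B
  I            3.151     0.6225     0.4497     0.4301
  C          0.03702    -0.1111   -0.07404   -0.07404
  E            3.188     0.5115     0.3757     0.3561
  solve Keq expr → x = -0.03702; check Q = 7.5110e-04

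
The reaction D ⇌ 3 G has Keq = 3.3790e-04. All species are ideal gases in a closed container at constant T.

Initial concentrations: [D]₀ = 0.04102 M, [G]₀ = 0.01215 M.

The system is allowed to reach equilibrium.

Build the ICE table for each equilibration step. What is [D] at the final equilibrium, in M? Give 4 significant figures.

[D]_eq = 0.03731 M

Q₀ = 4.3725e-05 vs Keq = 3.3790e-04 ⇒ Q<K, forward
Step 1:
                    D           G
  init        0.04102     0.01215
  Δ         -0.003708     0.01112
  eq          0.03731     0.02327
  solve Keq expr → x = 0.003708; check Q = 3.3790e-04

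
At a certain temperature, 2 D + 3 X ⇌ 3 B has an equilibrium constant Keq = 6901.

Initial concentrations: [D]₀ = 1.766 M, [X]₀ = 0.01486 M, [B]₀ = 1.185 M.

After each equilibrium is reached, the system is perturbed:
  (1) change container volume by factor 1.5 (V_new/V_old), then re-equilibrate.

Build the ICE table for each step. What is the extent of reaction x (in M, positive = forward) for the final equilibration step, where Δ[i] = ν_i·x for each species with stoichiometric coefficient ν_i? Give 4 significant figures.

Q₀ = 1.6260e+05 vs Keq = 6901 ⇒ Q>K, reverse
Step 1:
                   D          X          B
  init         1.766    0.01486      1.185
  Δ          0.01767    0.02651   -0.02651
  eq           1.784    0.04137      1.158
  solve Keq expr → x = -0.008837; check Q = 6901
Then change container volume by factor 1.5 (V_new/V_old).
Step 2:
                   D          X          B
  init         1.189    0.02758     0.7723
  Δ         0.005383   0.008075  -0.008075
  eq           1.194    0.03566     0.7643
  solve Keq expr → x = -0.002692; check Q = 6901

x = -0.002692 M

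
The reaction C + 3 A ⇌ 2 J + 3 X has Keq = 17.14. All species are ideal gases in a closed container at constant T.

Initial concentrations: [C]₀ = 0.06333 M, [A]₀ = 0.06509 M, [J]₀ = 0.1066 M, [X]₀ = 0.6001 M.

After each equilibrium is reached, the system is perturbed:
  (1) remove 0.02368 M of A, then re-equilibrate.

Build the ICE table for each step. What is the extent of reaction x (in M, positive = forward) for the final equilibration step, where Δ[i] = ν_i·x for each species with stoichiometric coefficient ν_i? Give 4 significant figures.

x = -0.004309 M

Q₀ = 140.6 vs Keq = 17.14 ⇒ Q>K, reverse
Step 1:
                   C          A          J          X
  init       0.06333    0.06509     0.1066     0.6001
  Δ          0.01149    0.03447   -0.02298   -0.03447
  eq         0.07482    0.09956    0.08362     0.5656
  solve Keq expr → x = -0.01149; check Q = 17.14
Then remove 0.02368 M of A.
Step 2:
                   C          A          J          X
  init       0.07482    0.07588    0.08362     0.5656
  Δ         0.004309    0.01293  -0.008618   -0.01293
  eq         0.07913     0.0888      0.075     0.5527
  solve Keq expr → x = -0.004309; check Q = 17.14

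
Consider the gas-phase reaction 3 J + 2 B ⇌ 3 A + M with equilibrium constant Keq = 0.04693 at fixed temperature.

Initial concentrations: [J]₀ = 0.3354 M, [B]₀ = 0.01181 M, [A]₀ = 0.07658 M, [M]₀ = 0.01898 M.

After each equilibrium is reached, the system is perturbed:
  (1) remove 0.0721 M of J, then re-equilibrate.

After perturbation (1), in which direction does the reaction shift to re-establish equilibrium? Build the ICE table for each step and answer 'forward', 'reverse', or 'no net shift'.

Q₀ = 1.62 vs Keq = 0.04693 ⇒ Q>K, reverse
Step 1:
                  J         B         A         M
  Initial    0.3354   0.01181   0.07658   0.01898
  Change    0.02362   0.01575  -0.02362 -0.007874
  Equil       0.359   0.02756   0.05296   0.01111
  solve Keq expr → x = -0.007874; check Q = 0.04693
Then remove 0.0721 M of J.
Step 2:
                  J         B         A         M
  Initial    0.2869   0.02756   0.05296   0.01111
  Change   0.004551  0.003034 -0.004551 -0.001517
  Equil      0.2915   0.03059   0.04841  0.009589
  solve Keq expr → x = -0.001517; check Q = 0.04693

Direction: reverse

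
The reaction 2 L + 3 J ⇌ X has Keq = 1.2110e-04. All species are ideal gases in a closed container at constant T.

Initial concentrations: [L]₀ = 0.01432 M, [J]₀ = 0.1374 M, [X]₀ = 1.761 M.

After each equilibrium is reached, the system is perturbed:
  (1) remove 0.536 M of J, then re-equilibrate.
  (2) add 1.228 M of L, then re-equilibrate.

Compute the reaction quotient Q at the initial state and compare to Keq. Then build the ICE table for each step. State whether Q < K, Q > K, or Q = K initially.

Q₀ = 3.3106e+06; Q > K (proceeds reverse)

Q₀ = 3.3106e+06 vs Keq = 1.2110e-04 ⇒ Q>K, reverse
Step 1:
                   L          J          X
  Initial    0.01432     0.1374      1.761
  Change       3.214      4.821     -1.607
  Equil        3.229      4.959     0.1539
  solve Keq expr → x = -1.607; check Q = 1.2110e-04
Then remove 0.536 M of J.
Step 2:
                   L          J          X
  Initial      3.229      4.423     0.1539
  Change     0.06512    0.09768   -0.03256
  Equil        3.294       4.52     0.1213
  solve Keq expr → x = -0.03256; check Q = 1.2110e-04
Then add 1.228 M of L.
Step 3:
                   L          J          X
  Initial      4.522       4.52     0.1213
  Change     -0.1334    -0.2001     0.0667
  Equil        4.388       4.32      0.188
  solve Keq expr → x = 0.0667; check Q = 1.2110e-04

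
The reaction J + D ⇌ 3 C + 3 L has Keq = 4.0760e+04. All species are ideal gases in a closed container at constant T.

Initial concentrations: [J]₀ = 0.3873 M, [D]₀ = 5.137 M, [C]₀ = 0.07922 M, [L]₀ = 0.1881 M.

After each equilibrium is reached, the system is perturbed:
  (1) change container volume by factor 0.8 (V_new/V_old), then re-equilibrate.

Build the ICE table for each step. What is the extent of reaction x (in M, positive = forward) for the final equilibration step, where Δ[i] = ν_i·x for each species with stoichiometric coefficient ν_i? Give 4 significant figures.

x = -4.3725e-05 M

Q₀ = 1.6631e-06 vs Keq = 4.0760e+04 ⇒ Q<K, forward
Step 1:
                   J          D          C          L
  Initial     0.3873      5.137    0.07922     0.1881
  Change     -0.3873    -0.3873      1.162      1.162
  Equil   2.4288e-05       4.75      1.241       1.35
  solve Keq expr → x = 0.3873; check Q = 4.0760e+04
Then change container volume by factor 0.8 (V_new/V_old).
Step 2:
                   J          D          C          L
  Initial 3.0360e-05      5.937      1.551      1.687
  Change  4.3725e-05 4.3725e-05 -1.3117e-04 -1.3117e-04
  Equil   7.4085e-05      5.937      1.551      1.687
  solve Keq expr → x = -4.3725e-05; check Q = 4.0760e+04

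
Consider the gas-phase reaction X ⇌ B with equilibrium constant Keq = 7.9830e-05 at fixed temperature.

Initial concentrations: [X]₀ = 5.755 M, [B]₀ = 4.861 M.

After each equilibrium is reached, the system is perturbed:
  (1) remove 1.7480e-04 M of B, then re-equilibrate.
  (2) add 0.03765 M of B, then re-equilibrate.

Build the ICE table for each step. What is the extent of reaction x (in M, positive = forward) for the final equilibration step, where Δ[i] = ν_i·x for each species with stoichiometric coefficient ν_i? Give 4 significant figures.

Q₀ = 0.8447 vs Keq = 7.9830e-05 ⇒ Q>K, reverse
Step 1:
                  X         B
  init        5.755     4.861
  Δ            4.86     -4.86
  eq          10.62 8.4741e-04
  solve Keq expr → x = -4.86; check Q = 7.9830e-05
Then remove 1.7480e-04 M of B.
Step 2:
                  X         B
  init        10.62 6.7261e-04
  Δ       -1.7479e-04 1.7479e-04
  eq          10.61 8.4739e-04
  solve Keq expr → x = 1.7479e-04; check Q = 7.9830e-05
Then add 0.03765 M of B.
Step 3:
                  X         B
  init        10.61    0.0385
  Δ         0.03765  -0.03765
  eq          10.65 8.5040e-04
  solve Keq expr → x = -0.03765; check Q = 7.9830e-05

x = -0.03765 M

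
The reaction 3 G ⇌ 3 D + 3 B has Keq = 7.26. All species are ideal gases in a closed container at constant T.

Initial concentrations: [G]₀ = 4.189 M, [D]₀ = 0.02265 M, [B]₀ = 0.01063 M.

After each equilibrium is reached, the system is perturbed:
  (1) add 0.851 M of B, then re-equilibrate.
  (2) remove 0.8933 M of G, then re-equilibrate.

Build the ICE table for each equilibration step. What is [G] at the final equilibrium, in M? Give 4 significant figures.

[G]_eq = 1.816 M

Q₀ = 1.8988e-13 vs Keq = 7.26 ⇒ Q<K, forward
Step 1:
                    G           D           B
  Initial       4.189     0.02265     0.01063
  Change       -2.029       2.029       2.029
  Equil          2.16       2.051       2.039
  solve Keq expr → x = 0.6762; check Q = 7.26
Then add 0.851 M of B.
Step 2:
                    G           D           B
  Initial        2.16       2.051        2.89
  Change       0.2639     -0.2639     -0.2639
  Equil         2.424       1.787       2.626
  solve Keq expr → x = -0.08798; check Q = 7.26
Then remove 0.8933 M of G.
Step 3:
                    G           D           B
  Initial       1.531       1.787       2.626
  Change       0.2852     -0.2852     -0.2852
  Equil         1.816       1.502       2.341
  solve Keq expr → x = -0.09507; check Q = 7.26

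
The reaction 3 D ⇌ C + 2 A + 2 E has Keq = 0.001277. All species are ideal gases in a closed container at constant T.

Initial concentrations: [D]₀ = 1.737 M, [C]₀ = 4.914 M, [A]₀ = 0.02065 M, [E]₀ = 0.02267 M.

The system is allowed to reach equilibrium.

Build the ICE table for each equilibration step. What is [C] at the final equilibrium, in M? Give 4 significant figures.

[C]_eq = 4.989 M

Q₀ = 2.0548e-07 vs Keq = 0.001277 ⇒ Q<K, forward
Step 1:
                  D         C         A         E
  init        1.737     4.914   0.02065   0.02267
  Δ         -0.2261   0.07536    0.1507    0.1507
  eq          1.511     4.989    0.1714    0.1734
  solve Keq expr → x = 0.07536; check Q = 0.001277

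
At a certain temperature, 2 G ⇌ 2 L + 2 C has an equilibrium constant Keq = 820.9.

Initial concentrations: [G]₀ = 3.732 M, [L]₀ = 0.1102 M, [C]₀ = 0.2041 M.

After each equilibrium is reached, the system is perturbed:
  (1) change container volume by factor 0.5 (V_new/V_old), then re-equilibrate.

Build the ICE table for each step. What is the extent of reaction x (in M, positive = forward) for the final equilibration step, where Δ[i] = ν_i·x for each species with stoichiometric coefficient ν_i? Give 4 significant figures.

Q₀ = 3.6322e-05 vs Keq = 820.9 ⇒ Q<K, forward
Step 1:
                  G         L         C
  Initial     3.732    0.1102    0.2041
  Change     -3.312     3.312     3.312
  Equil        0.42     3.422     3.516
  solve Keq expr → x = 1.656; check Q = 820.9
Then change container volume by factor 0.5 (V_new/V_old).
Step 2:
                  G         L         C
  Initial      0.84     6.844     7.032
  Change     0.5736   -0.5736   -0.5736
  Equil       1.414     6.271     6.459
  solve Keq expr → x = -0.2868; check Q = 820.9

x = -0.2868 M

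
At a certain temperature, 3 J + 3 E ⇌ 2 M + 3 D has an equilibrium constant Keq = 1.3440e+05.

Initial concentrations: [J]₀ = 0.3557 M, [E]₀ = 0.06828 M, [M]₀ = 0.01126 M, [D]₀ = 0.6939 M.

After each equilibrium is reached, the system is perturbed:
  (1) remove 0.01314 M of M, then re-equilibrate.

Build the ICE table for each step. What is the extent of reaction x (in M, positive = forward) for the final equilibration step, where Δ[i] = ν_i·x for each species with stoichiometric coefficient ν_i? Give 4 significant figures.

x = 3.7516e-04 M

Q₀ = 2.957 vs Keq = 1.3440e+05 ⇒ Q<K, forward
Step 1:
                  J         E         M         D
  init       0.3557   0.06828   0.01126    0.6939
  Δ        -0.06129  -0.06129   0.04086   0.06129
  eq         0.2944  0.006987   0.05212    0.7552
  solve Keq expr → x = 0.02043; check Q = 1.3440e+05
Then remove 0.01314 M of M.
Step 2:
                  J         E         M         D
  init       0.2944  0.006987   0.03898    0.7552
  Δ       -0.001125 -0.001125 7.5032e-04  0.001125
  eq         0.2933  0.005862   0.03973    0.7563
  solve Keq expr → x = 3.7516e-04; check Q = 1.3440e+05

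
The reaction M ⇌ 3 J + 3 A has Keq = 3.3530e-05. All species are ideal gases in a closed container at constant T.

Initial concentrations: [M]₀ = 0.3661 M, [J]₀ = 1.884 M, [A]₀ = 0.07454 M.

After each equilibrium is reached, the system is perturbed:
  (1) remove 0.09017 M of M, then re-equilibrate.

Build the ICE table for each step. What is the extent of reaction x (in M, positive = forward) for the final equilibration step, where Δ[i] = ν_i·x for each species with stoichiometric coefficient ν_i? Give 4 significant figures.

x = -3.6007e-04 M

Q₀ = 0.007565 vs Keq = 3.3530e-05 ⇒ Q>K, reverse
Step 1:
                    M           J           A
  I            0.3661       1.884     0.07454
  C           0.02055    -0.06165    -0.06165
  E            0.3866       1.822     0.01289
  solve Keq expr → x = -0.02055; check Q = 3.3530e-05
Then remove 0.09017 M of M.
Step 2:
                    M           J           A
  I            0.2965       1.822     0.01289
  C        3.6007e-04    -0.00108    -0.00108
  E            0.2968       1.821     0.01181
  solve Keq expr → x = -3.6007e-04; check Q = 3.3530e-05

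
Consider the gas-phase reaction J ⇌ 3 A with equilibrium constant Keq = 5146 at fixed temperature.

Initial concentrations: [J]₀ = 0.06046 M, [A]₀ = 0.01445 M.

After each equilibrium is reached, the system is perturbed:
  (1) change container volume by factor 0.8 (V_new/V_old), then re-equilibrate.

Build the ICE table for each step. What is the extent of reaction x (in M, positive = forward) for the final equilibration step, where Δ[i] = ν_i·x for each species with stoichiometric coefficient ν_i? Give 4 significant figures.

x = -1.0259e-06 M

Q₀ = 4.9904e-05 vs Keq = 5146 ⇒ Q<K, forward
Step 1:
                  J         A
  I         0.06046   0.01445
  C        -0.06046    0.1814
  E       1.4593e-06    0.1958
  solve Keq expr → x = 0.06046; check Q = 5146
Then change container volume by factor 0.8 (V_new/V_old).
Step 2:
                  J         A
  I       1.8241e-06    0.2448
  C       1.0259e-06 -3.0778e-06
  E       2.8500e-06    0.2448
  solve Keq expr → x = -1.0259e-06; check Q = 5146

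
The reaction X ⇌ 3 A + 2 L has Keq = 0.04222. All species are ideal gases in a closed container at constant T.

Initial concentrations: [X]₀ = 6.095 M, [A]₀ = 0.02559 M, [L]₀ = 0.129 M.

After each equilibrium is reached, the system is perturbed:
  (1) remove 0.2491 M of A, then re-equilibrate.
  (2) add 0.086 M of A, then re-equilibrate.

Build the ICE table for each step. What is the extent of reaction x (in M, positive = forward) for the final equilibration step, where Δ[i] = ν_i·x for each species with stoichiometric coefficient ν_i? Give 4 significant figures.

x = -0.01963 M

Q₀ = 4.5753e-08 vs Keq = 0.04222 ⇒ Q<K, forward
Step 1:
                  X         A         L
  Initial     6.095   0.02559     0.129
  Change    -0.2665    0.7994     0.533
  Equil       5.829     0.825     0.662
  solve Keq expr → x = 0.2665; check Q = 0.04222
Then remove 0.2491 M of A.
Step 2:
                  X         A         L
  Initial     5.829    0.5759     0.662
  Change   -0.05532     0.166    0.1106
  Equil       5.773    0.7419    0.7726
  solve Keq expr → x = 0.05532; check Q = 0.04222
Then add 0.086 M of A.
Step 3:
                  X         A         L
  Initial     5.773    0.8279    0.7726
  Change    0.01963  -0.05889  -0.03926
  Equil       5.793     0.769    0.7333
  solve Keq expr → x = -0.01963; check Q = 0.04222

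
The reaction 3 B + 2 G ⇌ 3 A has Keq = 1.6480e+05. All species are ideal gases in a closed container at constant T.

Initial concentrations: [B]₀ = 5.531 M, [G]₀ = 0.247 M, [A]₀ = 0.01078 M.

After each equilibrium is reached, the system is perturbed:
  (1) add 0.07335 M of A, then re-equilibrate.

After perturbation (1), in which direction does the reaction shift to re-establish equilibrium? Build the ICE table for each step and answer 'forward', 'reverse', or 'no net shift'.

Direction: reverse

Q₀ = 1.2135e-07 vs Keq = 1.6480e+05 ⇒ Q<K, forward
Step 1:
                    B           G           A
  I             5.531       0.247     0.01078
  C           -0.3704      -0.247      0.3704
  E             5.161  4.9455e-05      0.3812
  solve Keq expr → x = 0.1235; check Q = 1.6480e+05
Then add 0.07335 M of A.
Step 2:
                    B           G           A
  I             5.161  4.9455e-05      0.4546
  C        2.2402e-05  1.4935e-05 -2.2402e-05
  E             5.161  6.4390e-05      0.4545
  solve Keq expr → x = -7.4674e-06; check Q = 1.6480e+05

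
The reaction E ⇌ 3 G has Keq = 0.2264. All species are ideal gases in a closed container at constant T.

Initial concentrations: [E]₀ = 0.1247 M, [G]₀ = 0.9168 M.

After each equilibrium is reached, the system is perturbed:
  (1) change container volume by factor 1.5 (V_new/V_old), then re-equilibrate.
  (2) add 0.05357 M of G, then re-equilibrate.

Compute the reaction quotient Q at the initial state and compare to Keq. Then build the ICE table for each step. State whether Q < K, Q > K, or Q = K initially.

Q₀ = 6.18 vs Keq = 0.2264 ⇒ Q>K, reverse
Step 1:
                    E           G
  Initial      0.1247      0.9168
  Change       0.1704     -0.5111
  Equil        0.2951      0.4057
  solve Keq expr → x = -0.1704; check Q = 0.2264
Then change container volume by factor 1.5 (V_new/V_old).
Step 2:
                    E           G
  Initial      0.1967      0.2705
  Change     -0.02315     0.06946
  Equil        0.1735        0.34
  solve Keq expr → x = 0.02315; check Q = 0.2264
Then add 0.05357 M of G.
Step 3:
                    E           G
  Initial      0.1735      0.3935
  Change      0.01474    -0.04421
  Equil        0.1883      0.3493
  solve Keq expr → x = -0.01474; check Q = 0.2264

Q₀ = 6.18; Q > K (proceeds reverse)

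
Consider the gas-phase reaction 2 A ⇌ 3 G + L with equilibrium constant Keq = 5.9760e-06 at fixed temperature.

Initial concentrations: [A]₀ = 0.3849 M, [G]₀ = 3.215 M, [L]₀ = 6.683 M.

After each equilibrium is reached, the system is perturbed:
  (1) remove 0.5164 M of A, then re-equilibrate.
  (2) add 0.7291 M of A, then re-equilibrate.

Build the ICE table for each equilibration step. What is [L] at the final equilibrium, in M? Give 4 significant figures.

[L]_eq = 5.618 M

Q₀ = 1499 vs Keq = 5.9760e-06 ⇒ Q>K, reverse
Step 1:
                   A          G          L
  init        0.3849      3.215      6.683
  Δ            2.131     -3.196     -1.065
  eq           2.516    0.01888      5.618
  solve Keq expr → x = -1.065; check Q = 5.9760e-06
Then remove 0.5164 M of A.
Step 2:
                   A          G          L
  init         1.999    0.01888      5.618
  Δ         0.001781  -0.002671 -8.9038e-04
  eq           2.001    0.01621      5.617
  solve Keq expr → x = -8.9038e-04; check Q = 5.9760e-06
Then add 0.7291 M of A.
Step 3:
                   A          G          L
  init          2.73    0.01621      5.617
  Δ        -0.002478   0.003717   0.001239
  eq           2.728    0.01993      5.618
  solve Keq expr → x = 0.001239; check Q = 5.9760e-06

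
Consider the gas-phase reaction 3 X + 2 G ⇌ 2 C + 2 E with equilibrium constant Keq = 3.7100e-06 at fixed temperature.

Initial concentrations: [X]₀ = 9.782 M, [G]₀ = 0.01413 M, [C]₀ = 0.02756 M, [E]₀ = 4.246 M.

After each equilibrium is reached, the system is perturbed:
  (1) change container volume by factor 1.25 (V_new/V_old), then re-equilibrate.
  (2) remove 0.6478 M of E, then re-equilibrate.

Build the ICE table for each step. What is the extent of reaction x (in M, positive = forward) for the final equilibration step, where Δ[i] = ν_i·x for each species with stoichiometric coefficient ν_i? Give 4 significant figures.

x = 4.8404e-05 M

Q₀ = 0.07327 vs Keq = 3.7100e-06 ⇒ Q>K, reverse
Step 1:
                   X          G          C          E
  I            9.782    0.01413    0.02756      4.246
  C          0.04047    0.02698   -0.02698   -0.02698
  E            9.822    0.04111 5.7780e-04      4.219
  solve Keq expr → x = -0.01349; check Q = 3.7100e-06
Then change container volume by factor 1.25 (V_new/V_old).
Step 2:
                   X          G          C          E
  I            7.858    0.03289 4.6224e-04      3.375
  C       7.2274e-05 4.8183e-05 -4.8183e-05 -4.8183e-05
  E            7.858    0.03294 4.1406e-04      3.375
  solve Keq expr → x = -2.4091e-05; check Q = 3.7100e-06
Then remove 0.6478 M of E.
Step 3:
                   X          G          C          E
  I            7.858    0.03294 4.1406e-04      2.727
  C       -1.4521e-04 -9.6808e-05 9.6808e-05 9.6808e-05
  E            7.858    0.03284 5.1087e-04      2.727
  solve Keq expr → x = 4.8404e-05; check Q = 3.7100e-06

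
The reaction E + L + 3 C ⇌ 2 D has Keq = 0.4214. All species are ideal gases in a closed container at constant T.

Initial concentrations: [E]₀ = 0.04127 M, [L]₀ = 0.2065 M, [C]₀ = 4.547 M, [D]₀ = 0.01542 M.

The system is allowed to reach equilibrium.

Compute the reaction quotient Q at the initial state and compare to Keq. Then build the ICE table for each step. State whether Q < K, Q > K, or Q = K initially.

Q₀ = 2.9678e-04 vs Keq = 0.4214 ⇒ Q<K, forward
Step 1:
                    E           L           C           D
  I           0.04127      0.2065       4.547     0.01542
  C          -0.03979    -0.03979     -0.1194     0.07958
  E           0.00148      0.1667       4.428       0.095
  solve Keq expr → x = 0.03979; check Q = 0.4214

Q₀ = 2.9678e-04; Q < K (proceeds forward)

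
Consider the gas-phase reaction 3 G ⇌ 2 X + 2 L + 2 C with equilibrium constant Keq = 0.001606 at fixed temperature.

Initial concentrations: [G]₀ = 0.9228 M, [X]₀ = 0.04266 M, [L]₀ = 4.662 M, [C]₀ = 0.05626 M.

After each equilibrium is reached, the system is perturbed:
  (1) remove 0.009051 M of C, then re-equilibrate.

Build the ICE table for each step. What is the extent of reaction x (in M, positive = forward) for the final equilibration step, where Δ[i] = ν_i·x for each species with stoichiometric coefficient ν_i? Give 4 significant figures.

x = 0.001917 M

Q₀ = 1.5932e-04 vs Keq = 0.001606 ⇒ Q<K, forward
Step 1:
                   G          X          L          C
  Initial     0.9228    0.04266      4.662    0.05626
  Change    -0.05122    0.03415    0.03415    0.03415
  Equil       0.8716    0.07681      4.696    0.09041
  solve Keq expr → x = 0.01707; check Q = 0.001606
Then remove 0.009051 M of C.
Step 2:
                   G          X          L          C
  Initial     0.8716    0.07681      4.696    0.08136
  Change    -0.00575   0.003833   0.003833   0.003833
  Equil       0.8658    0.08064        4.7    0.08519
  solve Keq expr → x = 0.001917; check Q = 0.001606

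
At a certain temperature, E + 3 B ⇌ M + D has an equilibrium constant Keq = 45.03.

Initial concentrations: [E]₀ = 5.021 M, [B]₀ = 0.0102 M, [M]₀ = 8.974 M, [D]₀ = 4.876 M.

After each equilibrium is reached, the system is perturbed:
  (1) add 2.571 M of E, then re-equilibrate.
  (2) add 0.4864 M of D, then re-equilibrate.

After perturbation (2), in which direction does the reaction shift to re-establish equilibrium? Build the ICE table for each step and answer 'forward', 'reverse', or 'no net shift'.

Q₀ = 8.2122e+06 vs Keq = 45.03 ⇒ Q>K, reverse
Step 1:
                  E         B         M         D
  I           5.021    0.0102     8.974     4.876
  C          0.1834    0.5502   -0.1834   -0.1834
  E           5.204    0.5604     8.791     4.693
  solve Keq expr → x = -0.1834; check Q = 45.03
Then add 2.571 M of E.
Step 2:
                  E         B         M         D
  I           7.775    0.5604     8.791     4.693
  C        -0.02283  -0.06849   0.02283   0.02283
  E           7.753    0.4919     8.813     4.715
  solve Keq expr → x = 0.02283; check Q = 45.03
Then add 0.4864 M of D.
Step 3:
                  E         B         M         D
  I           7.753    0.4919     8.813     5.202
  C        0.005324   0.01597 -0.005324 -0.005324
  E           7.758    0.5079     8.808     5.196
  solve Keq expr → x = -0.005324; check Q = 45.03

Direction: reverse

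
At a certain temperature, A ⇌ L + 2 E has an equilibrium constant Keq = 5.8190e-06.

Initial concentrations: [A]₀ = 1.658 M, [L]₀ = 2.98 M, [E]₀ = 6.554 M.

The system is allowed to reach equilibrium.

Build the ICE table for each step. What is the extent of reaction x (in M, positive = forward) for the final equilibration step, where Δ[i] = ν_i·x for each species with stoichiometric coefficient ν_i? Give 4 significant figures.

Q₀ = 77.2 vs Keq = 5.8190e-06 ⇒ Q>K, reverse
Step 1:
                    A           L           E
  init          1.658        2.98       6.554
  Δ              2.98       -2.98       -5.96
  eq            4.638  7.6450e-05      0.5942
  solve Keq expr → x = -2.98; check Q = 5.8190e-06

x = -2.98 M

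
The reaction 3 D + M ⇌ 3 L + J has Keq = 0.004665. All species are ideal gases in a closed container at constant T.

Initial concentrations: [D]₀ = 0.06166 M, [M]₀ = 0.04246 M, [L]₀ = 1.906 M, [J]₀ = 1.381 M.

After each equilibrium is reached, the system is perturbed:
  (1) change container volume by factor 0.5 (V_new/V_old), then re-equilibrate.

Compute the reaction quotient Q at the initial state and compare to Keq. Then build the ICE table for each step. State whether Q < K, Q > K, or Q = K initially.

Q₀ = 9.6066e+05; Q > K (proceeds reverse)

Q₀ = 9.6066e+05 vs Keq = 0.004665 ⇒ Q>K, reverse
Step 1:
                  D         M         L         J
  init      0.06166   0.04246     1.906     1.381
  Δ            1.65    0.5501     -1.65   -0.5501
  eq          1.712    0.5926    0.2556    0.8309
  solve Keq expr → x = -0.5501; check Q = 0.004665
Then change container volume by factor 0.5 (V_new/V_old).
Step 2:
                  D         M         L         J
  init        3.424     1.185    0.5112     1.662
  Δ               0         0         0         0
  eq          3.424     1.185    0.5112     1.662
  solve Keq expr → x = 0; check Q = 0.004665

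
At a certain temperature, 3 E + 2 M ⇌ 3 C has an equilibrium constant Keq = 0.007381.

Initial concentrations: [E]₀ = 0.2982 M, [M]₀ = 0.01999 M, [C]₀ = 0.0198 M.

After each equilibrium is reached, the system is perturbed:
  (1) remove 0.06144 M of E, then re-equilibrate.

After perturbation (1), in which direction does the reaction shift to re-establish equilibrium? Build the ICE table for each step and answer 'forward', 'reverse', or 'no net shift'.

Q₀ = 0.7326 vs Keq = 0.007381 ⇒ Q>K, reverse
Step 1:
                   E          M          C
  Initial     0.2982    0.01999     0.0198
  Change     0.01402   0.009345   -0.01402
  Equil       0.3122    0.02934   0.005782
  solve Keq expr → x = -0.004673; check Q = 0.007381
Then remove 0.06144 M of E.
Step 2:
                   E          M          C
  Initial     0.2508    0.02934   0.005782
  Change    0.001045 6.9663e-04  -0.001045
  Equil       0.2518    0.03003   0.004737
  solve Keq expr → x = -3.4832e-04; check Q = 0.007381

Direction: reverse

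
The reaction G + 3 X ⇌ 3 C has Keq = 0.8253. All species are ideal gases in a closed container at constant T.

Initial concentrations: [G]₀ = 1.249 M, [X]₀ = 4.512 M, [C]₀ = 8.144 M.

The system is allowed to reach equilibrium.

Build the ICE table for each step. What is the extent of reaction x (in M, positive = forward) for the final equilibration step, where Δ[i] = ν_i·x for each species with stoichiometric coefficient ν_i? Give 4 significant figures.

Q₀ = 4.708 vs Keq = 0.8253 ⇒ Q>K, reverse
Step 1:
                  G         X         C
  Initial     1.249     4.512     8.144
  Change     0.4804     1.441    -1.441
  Equil       1.729     5.953     6.703
  solve Keq expr → x = -0.4804; check Q = 0.8253

x = -0.4804 M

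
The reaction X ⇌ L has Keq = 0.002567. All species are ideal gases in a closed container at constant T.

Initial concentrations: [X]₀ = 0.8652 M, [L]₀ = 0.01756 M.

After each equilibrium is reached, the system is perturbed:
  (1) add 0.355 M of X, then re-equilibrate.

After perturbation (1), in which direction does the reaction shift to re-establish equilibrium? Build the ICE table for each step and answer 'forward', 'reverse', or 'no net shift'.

Direction: forward

Q₀ = 0.0203 vs Keq = 0.002567 ⇒ Q>K, reverse
Step 1:
                    X           L
  init         0.8652     0.01756
  Δ            0.0153     -0.0153
  eq           0.8805     0.00226
  solve Keq expr → x = -0.0153; check Q = 0.002567
Then add 0.355 M of X.
Step 2:
                    X           L
  init          1.235     0.00226
  Δ       -9.0895e-04  9.0895e-04
  eq            1.235    0.003169
  solve Keq expr → x = 9.0895e-04; check Q = 0.002567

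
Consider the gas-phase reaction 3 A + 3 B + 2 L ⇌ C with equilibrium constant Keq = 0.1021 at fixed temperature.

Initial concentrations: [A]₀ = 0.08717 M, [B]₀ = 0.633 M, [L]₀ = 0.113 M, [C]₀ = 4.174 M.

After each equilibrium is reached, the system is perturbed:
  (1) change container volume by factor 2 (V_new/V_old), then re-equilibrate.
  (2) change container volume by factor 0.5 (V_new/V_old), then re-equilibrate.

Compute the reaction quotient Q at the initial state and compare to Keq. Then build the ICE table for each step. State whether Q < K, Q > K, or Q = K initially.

Q₀ = 1.9457e+06 vs Keq = 0.1021 ⇒ Q>K, reverse
Step 1:
                   A          B          L          C
  Initial    0.08717      0.633      0.113      4.174
  Change       1.438      1.438     0.9586    -0.4793
  Equil        1.525      2.071      1.072      3.695
  solve Keq expr → x = -0.4793; check Q = 0.1021
Then change container volume by factor 2 (V_new/V_old).
Step 2:
                   A          B          L          C
  Initial     0.7626      1.035     0.5358      1.847
  Change      0.6927     0.6927     0.4618    -0.2309
  Equil        1.455      1.728     0.9976      1.616
  solve Keq expr → x = -0.2309; check Q = 0.1021
Then change container volume by factor 0.5 (V_new/V_old).
Step 3:
                   A          B          L          C
  Initial      2.911      3.456      1.995      3.233
  Change      -1.385     -1.385    -0.9236     0.4618
  Equil        1.525      2.071      1.072      3.695
  solve Keq expr → x = 0.4618; check Q = 0.1021

Q₀ = 1.9457e+06; Q > K (proceeds reverse)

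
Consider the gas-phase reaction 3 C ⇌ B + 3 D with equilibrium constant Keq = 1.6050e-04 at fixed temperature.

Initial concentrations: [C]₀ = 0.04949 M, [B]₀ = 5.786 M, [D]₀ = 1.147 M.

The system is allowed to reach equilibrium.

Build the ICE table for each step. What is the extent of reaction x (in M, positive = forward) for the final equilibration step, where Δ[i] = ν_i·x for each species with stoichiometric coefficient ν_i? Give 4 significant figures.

Q₀ = 7.2030e+04 vs Keq = 1.6050e-04 ⇒ Q>K, reverse
Step 1:
                   C          B          D
  init       0.04949      5.786      1.147
  Δ            1.111    -0.3704     -1.111
  eq           1.161      5.416    0.03592
  solve Keq expr → x = -0.3704; check Q = 1.6050e-04

x = -0.3704 M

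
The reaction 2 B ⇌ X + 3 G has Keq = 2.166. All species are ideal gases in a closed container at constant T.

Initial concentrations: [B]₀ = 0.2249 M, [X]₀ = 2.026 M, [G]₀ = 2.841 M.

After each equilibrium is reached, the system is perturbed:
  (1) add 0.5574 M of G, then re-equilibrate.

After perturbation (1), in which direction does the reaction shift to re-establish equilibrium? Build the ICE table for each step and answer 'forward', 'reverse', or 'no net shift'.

Q₀ = 918.5 vs Keq = 2.166 ⇒ Q>K, reverse
Step 1:
                    B           X           G
  Initial      0.2249       2.026       2.841
  Change        1.023     -0.5116      -1.535
  Equil         1.248       1.514       1.306
  solve Keq expr → x = -0.5116; check Q = 2.166
Then add 0.5574 M of G.
Step 2:
                    B           X           G
  Initial       1.248       1.514       1.864
  Change       0.2374     -0.1187     -0.3561
  Equil         1.486       1.396       1.507
  solve Keq expr → x = -0.1187; check Q = 2.166

Direction: reverse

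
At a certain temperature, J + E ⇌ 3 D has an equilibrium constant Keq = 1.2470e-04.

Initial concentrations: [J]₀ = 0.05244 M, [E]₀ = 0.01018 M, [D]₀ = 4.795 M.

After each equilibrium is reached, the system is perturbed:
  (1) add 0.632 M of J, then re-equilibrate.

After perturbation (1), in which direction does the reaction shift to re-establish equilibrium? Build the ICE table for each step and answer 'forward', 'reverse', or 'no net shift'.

Q₀ = 2.0652e+05 vs Keq = 1.2470e-04 ⇒ Q>K, reverse
Step 1:
                  J         E         D
  Initial   0.05244   0.01018     4.795
  Change      1.575     1.575    -4.726
  Equil       1.628     1.586   0.06853
  solve Keq expr → x = -1.575; check Q = 1.2470e-04
Then add 0.632 M of J.
Step 2:
                  J         E         D
  Initial      2.26     1.586   0.06853
  Change  -0.002616 -0.002616  0.007847
  Equil       2.257     1.583   0.07638
  solve Keq expr → x = 0.002616; check Q = 1.2470e-04

Direction: forward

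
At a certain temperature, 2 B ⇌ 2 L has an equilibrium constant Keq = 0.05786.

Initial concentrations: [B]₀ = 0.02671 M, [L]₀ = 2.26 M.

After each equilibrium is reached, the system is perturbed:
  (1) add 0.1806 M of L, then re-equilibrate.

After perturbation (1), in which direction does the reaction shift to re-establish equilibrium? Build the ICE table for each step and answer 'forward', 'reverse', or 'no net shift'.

Direction: reverse

Q₀ = 7159 vs Keq = 0.05786 ⇒ Q>K, reverse
Step 1:
                   B          L
  I          0.02671       2.26
  C            1.817     -1.817
  E            1.843     0.4434
  solve Keq expr → x = -0.9083; check Q = 0.05786
Then add 0.1806 M of L.
Step 2:
                   B          L
  I            1.843      0.624
  C           0.1456    -0.1456
  E            1.989     0.4784
  solve Keq expr → x = -0.07279; check Q = 0.05786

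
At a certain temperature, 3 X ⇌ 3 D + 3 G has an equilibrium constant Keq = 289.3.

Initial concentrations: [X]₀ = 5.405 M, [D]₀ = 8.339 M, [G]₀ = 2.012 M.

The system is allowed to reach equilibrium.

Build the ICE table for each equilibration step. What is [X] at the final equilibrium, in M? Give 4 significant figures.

Q₀ = 29.91 vs Keq = 289.3 ⇒ Q<K, forward
Step 1:
                    X           D           G
  init          5.405       8.339       2.012
  Δ            -1.053       1.053       1.053
  eq            4.352       9.392       3.065
  solve Keq expr → x = 0.3509; check Q = 289.3

[X]_eq = 4.352 M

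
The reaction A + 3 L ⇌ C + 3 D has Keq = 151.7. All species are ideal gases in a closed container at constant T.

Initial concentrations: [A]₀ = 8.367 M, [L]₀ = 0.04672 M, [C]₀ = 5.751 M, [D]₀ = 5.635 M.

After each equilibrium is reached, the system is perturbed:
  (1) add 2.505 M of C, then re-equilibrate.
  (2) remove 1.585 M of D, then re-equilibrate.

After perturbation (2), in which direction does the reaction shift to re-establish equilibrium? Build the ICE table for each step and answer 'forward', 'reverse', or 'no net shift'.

Q₀ = 1.2060e+06 vs Keq = 151.7 ⇒ Q>K, reverse
Step 1:
                    A           L           C           D
  init          8.367     0.04672       5.751       5.635
  Δ            0.2477      0.7432     -0.2477     -0.7432
  eq            8.615      0.7899       5.503       4.892
  solve Keq expr → x = -0.2477; check Q = 151.7
Then add 2.505 M of C.
Step 2:
                    A           L           C           D
  init          8.615      0.7899       8.008       4.892
  Δ           0.02907     0.08721    -0.02907    -0.08721
  eq            8.644      0.8772       7.979       4.805
  solve Keq expr → x = -0.02907; check Q = 151.7
Then remove 1.585 M of D.
Step 3:
                    A           L           C           D
  init          8.644      0.8772       7.979        3.22
  Δ          -0.08041     -0.2412     0.08041      0.2412
  eq            8.563      0.6359        8.06       3.461
  solve Keq expr → x = 0.08041; check Q = 151.7

Direction: forward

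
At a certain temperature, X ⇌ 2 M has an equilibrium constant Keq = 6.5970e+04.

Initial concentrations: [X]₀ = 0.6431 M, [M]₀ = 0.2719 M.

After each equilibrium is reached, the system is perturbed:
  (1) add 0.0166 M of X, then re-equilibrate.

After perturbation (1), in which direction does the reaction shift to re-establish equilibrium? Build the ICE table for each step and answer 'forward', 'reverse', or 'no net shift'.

Q₀ = 0.115 vs Keq = 6.5970e+04 ⇒ Q<K, forward
Step 1:
                   X          M
  init        0.6431     0.2719
  Δ          -0.6431      1.286
  eq      3.6796e-05      1.558
  solve Keq expr → x = 0.6431; check Q = 6.5970e+04
Then add 0.0166 M of X.
Step 2:
                   X          M
  init       0.01664      1.558
  Δ          -0.0166     0.0332
  eq      3.8381e-05      1.591
  solve Keq expr → x = 0.0166; check Q = 6.5970e+04

Direction: forward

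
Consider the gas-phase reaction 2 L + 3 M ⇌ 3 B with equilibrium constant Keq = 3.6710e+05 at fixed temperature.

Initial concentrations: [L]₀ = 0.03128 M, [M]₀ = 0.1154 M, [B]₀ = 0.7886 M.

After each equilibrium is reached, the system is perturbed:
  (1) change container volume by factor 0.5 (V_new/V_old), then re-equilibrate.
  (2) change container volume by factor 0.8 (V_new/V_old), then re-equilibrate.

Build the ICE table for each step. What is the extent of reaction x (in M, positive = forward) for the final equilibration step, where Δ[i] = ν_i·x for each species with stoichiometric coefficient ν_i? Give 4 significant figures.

Q₀ = 3.2615e+05 vs Keq = 3.6710e+05 ⇒ Q<K, forward
Step 1:
                   L          M          B
  Initial    0.03128     0.1154     0.7886
  Change   -0.001075  -0.001612   0.001612
  Equil      0.03021     0.1138     0.7902
  solve Keq expr → x = 5.3744e-04; check Q = 3.6710e+05
Then change container volume by factor 0.5 (V_new/V_old).
Step 2:
                   L          M          B
  Initial    0.06041     0.2276       1.58
  Change    -0.02134   -0.03201    0.03201
  Equil      0.03907     0.1956      1.612
  solve Keq expr → x = 0.01067; check Q = 3.6710e+05
Then change container volume by factor 0.8 (V_new/V_old).
Step 3:
                   L          M          B
  Initial    0.04884     0.2445      2.016
  Change    -0.00685   -0.01027    0.01027
  Equil      0.04199     0.2342      2.026
  solve Keq expr → x = 0.003425; check Q = 3.6710e+05

x = 0.003425 M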